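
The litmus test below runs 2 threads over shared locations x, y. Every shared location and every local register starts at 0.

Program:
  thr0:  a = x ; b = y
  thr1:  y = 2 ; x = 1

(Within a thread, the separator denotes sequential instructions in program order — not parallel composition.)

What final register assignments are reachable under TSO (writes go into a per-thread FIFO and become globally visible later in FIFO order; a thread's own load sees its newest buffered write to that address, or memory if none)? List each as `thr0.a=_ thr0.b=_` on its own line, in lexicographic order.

outcome vector order: (thr0.a,thr0.b)
|TSO outcomes| = 3

thr0.a=0 thr0.b=0
thr0.a=0 thr0.b=2
thr0.a=1 thr0.b=2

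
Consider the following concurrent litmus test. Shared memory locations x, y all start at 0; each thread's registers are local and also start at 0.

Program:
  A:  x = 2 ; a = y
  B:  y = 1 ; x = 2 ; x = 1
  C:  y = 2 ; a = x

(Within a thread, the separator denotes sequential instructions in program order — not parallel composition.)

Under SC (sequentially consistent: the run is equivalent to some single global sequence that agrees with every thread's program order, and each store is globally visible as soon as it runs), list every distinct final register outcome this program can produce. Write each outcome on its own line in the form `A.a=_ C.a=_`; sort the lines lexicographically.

A.a=0 C.a=1
A.a=0 C.a=2
A.a=1 C.a=0
A.a=1 C.a=1
A.a=1 C.a=2
A.a=2 C.a=0
A.a=2 C.a=1
A.a=2 C.a=2

outcome vector order: (A.a,C.a)
|SC outcomes| = 8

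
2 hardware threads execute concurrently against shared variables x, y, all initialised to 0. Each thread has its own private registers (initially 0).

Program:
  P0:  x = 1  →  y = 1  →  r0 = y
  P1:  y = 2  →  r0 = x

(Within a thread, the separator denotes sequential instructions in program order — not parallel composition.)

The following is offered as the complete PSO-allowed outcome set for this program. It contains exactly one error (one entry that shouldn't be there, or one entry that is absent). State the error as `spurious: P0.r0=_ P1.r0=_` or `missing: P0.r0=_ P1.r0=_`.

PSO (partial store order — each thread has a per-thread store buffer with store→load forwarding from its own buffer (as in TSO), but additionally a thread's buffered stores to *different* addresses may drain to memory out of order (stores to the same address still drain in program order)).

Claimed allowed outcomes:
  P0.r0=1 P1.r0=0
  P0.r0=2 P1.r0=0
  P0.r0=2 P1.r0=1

missing: P0.r0=1 P1.r0=1

outcome vector order: (P0.r0,P1.r0)
PSO (4): 1/0 1/1 2/0 2/1
PSO∖claimed = {1/1}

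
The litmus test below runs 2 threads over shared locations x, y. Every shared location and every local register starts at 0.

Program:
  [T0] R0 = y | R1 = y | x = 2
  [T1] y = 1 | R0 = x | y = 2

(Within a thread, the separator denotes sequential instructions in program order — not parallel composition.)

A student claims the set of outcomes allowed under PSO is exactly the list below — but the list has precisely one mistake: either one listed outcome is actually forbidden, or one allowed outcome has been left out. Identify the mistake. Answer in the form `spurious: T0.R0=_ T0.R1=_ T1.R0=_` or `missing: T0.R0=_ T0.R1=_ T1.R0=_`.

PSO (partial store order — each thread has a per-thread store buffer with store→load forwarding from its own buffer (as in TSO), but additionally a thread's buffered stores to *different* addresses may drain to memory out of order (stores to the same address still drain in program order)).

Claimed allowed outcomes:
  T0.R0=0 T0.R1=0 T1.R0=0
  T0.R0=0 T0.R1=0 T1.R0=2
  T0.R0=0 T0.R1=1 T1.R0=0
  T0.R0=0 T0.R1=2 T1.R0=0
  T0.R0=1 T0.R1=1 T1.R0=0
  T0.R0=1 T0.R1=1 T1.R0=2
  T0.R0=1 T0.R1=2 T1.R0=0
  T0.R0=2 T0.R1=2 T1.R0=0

outcome vector order: (T0.R0,T0.R1,T1.R0)
PSO: 9 outcomes — {000; 002; 010; 012; 020; 110; 112; 120; 220}
PSO∖claimed = {012}

missing: T0.R0=0 T0.R1=1 T1.R0=2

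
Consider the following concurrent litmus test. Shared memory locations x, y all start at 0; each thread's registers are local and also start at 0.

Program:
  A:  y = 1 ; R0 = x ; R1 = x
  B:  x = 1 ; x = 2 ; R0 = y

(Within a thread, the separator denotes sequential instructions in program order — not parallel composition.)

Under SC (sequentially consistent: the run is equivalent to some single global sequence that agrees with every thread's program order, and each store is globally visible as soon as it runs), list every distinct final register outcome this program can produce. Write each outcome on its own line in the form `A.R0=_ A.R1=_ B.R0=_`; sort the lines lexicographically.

outcome vector order: (A.R0,A.R1,B.R0)
|SC outcomes| = 7

A.R0=0 A.R1=0 B.R0=1
A.R0=0 A.R1=1 B.R0=1
A.R0=0 A.R1=2 B.R0=1
A.R0=1 A.R1=1 B.R0=1
A.R0=1 A.R1=2 B.R0=1
A.R0=2 A.R1=2 B.R0=0
A.R0=2 A.R1=2 B.R0=1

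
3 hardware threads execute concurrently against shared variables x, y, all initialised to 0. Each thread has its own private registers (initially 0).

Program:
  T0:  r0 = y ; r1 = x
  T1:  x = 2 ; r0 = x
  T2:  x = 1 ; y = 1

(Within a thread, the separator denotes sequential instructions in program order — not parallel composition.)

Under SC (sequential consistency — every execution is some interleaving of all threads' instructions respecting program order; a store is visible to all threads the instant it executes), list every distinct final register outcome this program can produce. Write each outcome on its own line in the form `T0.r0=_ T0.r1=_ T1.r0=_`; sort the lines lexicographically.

T0.r0=0 T0.r1=0 T1.r0=1
T0.r0=0 T0.r1=0 T1.r0=2
T0.r0=0 T0.r1=1 T1.r0=1
T0.r0=0 T0.r1=1 T1.r0=2
T0.r0=0 T0.r1=2 T1.r0=1
T0.r0=0 T0.r1=2 T1.r0=2
T0.r0=1 T0.r1=1 T1.r0=1
T0.r0=1 T0.r1=1 T1.r0=2
T0.r0=1 T0.r1=2 T1.r0=2

outcome vector order: (T0.r0,T0.r1,T1.r0)
|SC outcomes| = 9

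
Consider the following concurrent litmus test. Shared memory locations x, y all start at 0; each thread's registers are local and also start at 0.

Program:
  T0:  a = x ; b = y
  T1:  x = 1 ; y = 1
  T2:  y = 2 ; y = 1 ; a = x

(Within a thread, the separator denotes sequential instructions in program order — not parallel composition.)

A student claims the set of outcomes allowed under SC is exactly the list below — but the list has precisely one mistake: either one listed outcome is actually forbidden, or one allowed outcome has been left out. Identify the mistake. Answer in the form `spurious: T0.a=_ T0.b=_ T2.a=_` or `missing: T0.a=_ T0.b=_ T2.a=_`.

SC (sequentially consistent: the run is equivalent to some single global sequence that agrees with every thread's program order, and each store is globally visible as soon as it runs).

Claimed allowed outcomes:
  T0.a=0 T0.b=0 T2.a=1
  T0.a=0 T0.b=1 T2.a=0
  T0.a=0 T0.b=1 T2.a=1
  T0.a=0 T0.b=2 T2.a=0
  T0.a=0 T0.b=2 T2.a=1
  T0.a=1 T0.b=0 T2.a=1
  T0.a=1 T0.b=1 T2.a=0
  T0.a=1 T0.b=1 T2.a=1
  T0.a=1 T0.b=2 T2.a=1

outcome vector order: (T0.a,T0.b,T2.a)
[SC] allowed = {<0 0 0>, <0 0 1>, <0 1 0>, <0 1 1>, <0 2 0>, <0 2 1>, <1 0 1>, <1 1 0>, <1 1 1>, <1 2 1>}
SC∖claimed = {<0 0 0>}

missing: T0.a=0 T0.b=0 T2.a=0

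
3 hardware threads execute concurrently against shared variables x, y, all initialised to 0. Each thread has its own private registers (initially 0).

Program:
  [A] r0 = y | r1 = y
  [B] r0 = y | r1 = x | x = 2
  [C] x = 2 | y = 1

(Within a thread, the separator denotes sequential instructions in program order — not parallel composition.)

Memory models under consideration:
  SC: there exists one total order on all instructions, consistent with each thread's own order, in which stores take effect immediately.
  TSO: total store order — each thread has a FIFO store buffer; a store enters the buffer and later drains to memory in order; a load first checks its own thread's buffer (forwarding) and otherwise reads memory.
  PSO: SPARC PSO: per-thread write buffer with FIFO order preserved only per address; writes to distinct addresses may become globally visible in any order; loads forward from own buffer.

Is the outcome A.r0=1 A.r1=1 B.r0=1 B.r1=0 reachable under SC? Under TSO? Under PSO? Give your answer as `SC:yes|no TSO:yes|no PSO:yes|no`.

outcome vector order: (A.r0,A.r1,B.r0,B.r1)
SC (9): <0 0 0 0>; <0 0 0 2>; <0 0 1 2>; <0 1 0 0>; <0 1 0 2>; <0 1 1 2>; <1 1 0 0>; <1 1 0 2>; <1 1 1 2>
TSO (9): <0 0 0 0>; <0 0 0 2>; <0 0 1 2>; <0 1 0 0>; <0 1 0 2>; <0 1 1 2>; <1 1 0 0>; <1 1 0 2>; <1 1 1 2>
PSO (12): <0 0 0 0>; <0 0 0 2>; <0 0 1 0>; <0 0 1 2>; <0 1 0 0>; <0 1 0 2>; <0 1 1 0>; <0 1 1 2>; <1 1 0 0>; <1 1 0 2>; <1 1 1 0>; <1 1 1 2>
target <1 1 1 0> ∈ {PSO}

SC:no TSO:no PSO:yes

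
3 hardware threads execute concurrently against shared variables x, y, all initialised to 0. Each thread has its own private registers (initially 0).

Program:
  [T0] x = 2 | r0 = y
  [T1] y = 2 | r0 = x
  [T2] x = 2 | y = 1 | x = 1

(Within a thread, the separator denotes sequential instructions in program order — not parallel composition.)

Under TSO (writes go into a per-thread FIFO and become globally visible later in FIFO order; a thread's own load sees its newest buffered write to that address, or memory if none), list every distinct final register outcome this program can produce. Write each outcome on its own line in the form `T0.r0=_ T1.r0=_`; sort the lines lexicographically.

outcome vector order: (T0.r0,T1.r0)
|TSO outcomes| = 9

T0.r0=0 T1.r0=0
T0.r0=0 T1.r0=1
T0.r0=0 T1.r0=2
T0.r0=1 T1.r0=0
T0.r0=1 T1.r0=1
T0.r0=1 T1.r0=2
T0.r0=2 T1.r0=0
T0.r0=2 T1.r0=1
T0.r0=2 T1.r0=2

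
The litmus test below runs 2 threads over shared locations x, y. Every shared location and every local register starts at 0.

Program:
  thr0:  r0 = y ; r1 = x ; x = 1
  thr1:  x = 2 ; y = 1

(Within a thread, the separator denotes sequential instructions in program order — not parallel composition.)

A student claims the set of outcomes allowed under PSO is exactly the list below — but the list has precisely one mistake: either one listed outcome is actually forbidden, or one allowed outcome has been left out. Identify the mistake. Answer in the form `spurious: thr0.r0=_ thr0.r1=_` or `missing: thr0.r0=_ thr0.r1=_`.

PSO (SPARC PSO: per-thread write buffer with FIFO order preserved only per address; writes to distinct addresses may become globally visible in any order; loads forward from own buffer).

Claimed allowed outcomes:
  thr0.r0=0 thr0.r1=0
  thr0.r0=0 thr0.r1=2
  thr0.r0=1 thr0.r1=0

missing: thr0.r0=1 thr0.r1=2

outcome vector order: (thr0.r0,thr0.r1)
under PSO → (0,0) (0,2) (1,0) (1,2)
PSO∖claimed = {(1,2)}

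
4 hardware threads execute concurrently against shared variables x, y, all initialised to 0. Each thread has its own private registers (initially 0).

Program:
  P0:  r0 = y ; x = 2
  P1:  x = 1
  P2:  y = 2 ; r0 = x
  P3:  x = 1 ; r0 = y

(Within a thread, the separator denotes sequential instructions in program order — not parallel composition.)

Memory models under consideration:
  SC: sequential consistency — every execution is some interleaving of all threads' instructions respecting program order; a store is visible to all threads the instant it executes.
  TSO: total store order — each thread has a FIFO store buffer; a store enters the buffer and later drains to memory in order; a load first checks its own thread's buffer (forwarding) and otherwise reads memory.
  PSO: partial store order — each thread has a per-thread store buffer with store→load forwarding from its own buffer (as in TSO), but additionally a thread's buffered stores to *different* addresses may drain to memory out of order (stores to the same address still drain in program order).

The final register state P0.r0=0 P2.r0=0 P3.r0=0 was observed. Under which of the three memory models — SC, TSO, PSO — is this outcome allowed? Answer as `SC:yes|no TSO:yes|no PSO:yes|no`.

outcome vector order: (P0.r0,P2.r0,P3.r0)
[SC] allowed = {(0,0,2), (0,1,0), (0,1,2), (0,2,0), (0,2,2), (2,0,2), (2,1,0), (2,1,2), (2,2,0), (2,2,2)}
[TSO] allowed = {(0,0,0), (0,0,2), (0,1,0), (0,1,2), (0,2,0), (0,2,2), (2,0,0), (2,0,2), (2,1,0), (2,1,2), (2,2,0), (2,2,2)}
[PSO] allowed = {(0,0,0), (0,0,2), (0,1,0), (0,1,2), (0,2,0), (0,2,2), (2,0,0), (2,0,2), (2,1,0), (2,1,2), (2,2,0), (2,2,2)}
target (0,0,0) ∈ {TSO,PSO}

SC:no TSO:yes PSO:yes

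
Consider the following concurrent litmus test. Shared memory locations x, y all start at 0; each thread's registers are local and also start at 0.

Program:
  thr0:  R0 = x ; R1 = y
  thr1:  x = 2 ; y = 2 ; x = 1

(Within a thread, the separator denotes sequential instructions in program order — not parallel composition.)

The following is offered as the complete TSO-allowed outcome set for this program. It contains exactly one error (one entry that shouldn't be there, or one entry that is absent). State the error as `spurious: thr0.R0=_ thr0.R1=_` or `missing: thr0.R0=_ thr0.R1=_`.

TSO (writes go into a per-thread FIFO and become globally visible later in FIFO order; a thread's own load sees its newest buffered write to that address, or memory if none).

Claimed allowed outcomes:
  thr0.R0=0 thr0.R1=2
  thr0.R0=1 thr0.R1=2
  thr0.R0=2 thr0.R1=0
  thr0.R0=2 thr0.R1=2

outcome vector order: (thr0.R0,thr0.R1)
[TSO] allowed = {0/0; 0/2; 1/2; 2/0; 2/2}
TSO∖claimed = {0/0}

missing: thr0.R0=0 thr0.R1=0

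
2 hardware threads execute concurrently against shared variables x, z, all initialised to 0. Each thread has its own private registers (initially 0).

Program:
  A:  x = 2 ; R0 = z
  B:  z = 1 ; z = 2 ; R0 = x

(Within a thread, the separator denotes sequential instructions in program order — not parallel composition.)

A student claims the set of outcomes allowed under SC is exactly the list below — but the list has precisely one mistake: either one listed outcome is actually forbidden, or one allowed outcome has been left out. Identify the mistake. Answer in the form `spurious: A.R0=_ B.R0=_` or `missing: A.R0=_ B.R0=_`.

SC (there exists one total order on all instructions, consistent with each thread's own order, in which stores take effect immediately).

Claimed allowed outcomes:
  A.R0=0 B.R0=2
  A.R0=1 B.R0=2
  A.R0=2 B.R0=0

outcome vector order: (A.R0,B.R0)
SC (4): <0 2> <1 2> <2 0> <2 2>
SC∖claimed = {<2 2>}

missing: A.R0=2 B.R0=2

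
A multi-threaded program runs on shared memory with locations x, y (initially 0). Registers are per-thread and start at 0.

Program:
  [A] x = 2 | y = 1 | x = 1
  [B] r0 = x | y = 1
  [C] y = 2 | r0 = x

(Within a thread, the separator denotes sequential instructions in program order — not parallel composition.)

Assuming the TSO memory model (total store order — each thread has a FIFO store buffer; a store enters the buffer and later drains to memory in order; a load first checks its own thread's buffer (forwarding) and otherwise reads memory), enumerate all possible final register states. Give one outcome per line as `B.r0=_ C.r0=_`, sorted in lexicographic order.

outcome vector order: (B.r0,C.r0)
|TSO outcomes| = 9

B.r0=0 C.r0=0
B.r0=0 C.r0=1
B.r0=0 C.r0=2
B.r0=1 C.r0=0
B.r0=1 C.r0=1
B.r0=1 C.r0=2
B.r0=2 C.r0=0
B.r0=2 C.r0=1
B.r0=2 C.r0=2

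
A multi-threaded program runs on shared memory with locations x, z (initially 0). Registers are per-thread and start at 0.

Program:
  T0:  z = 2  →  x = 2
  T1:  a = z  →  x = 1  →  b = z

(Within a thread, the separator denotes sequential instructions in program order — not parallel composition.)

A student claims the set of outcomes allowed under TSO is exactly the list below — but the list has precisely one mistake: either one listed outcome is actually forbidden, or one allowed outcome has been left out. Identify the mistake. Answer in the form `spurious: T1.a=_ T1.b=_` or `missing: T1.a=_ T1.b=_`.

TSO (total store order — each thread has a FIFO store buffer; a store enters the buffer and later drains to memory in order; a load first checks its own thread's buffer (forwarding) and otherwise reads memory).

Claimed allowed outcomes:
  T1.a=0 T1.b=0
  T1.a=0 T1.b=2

missing: T1.a=2 T1.b=2

outcome vector order: (T1.a,T1.b)
[TSO] allowed = {0/0; 0/2; 2/2}
TSO∖claimed = {2/2}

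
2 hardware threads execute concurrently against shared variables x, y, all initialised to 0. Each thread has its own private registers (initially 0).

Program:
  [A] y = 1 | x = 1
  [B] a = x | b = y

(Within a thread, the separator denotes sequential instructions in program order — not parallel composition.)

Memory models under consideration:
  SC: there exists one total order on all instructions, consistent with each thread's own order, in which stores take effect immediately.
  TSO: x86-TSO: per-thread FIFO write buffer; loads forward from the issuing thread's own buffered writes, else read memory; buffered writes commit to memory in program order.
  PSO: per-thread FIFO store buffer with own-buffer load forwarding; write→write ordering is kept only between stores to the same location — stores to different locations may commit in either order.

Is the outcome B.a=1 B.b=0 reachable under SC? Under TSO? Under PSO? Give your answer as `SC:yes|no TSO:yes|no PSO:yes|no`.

SC:no TSO:no PSO:yes

outcome vector order: (B.a,B.b)
under SC → (0,0), (0,1), (1,1)
under TSO → (0,0), (0,1), (1,1)
under PSO → (0,0), (0,1), (1,0), (1,1)
target (1,0) ∈ {PSO}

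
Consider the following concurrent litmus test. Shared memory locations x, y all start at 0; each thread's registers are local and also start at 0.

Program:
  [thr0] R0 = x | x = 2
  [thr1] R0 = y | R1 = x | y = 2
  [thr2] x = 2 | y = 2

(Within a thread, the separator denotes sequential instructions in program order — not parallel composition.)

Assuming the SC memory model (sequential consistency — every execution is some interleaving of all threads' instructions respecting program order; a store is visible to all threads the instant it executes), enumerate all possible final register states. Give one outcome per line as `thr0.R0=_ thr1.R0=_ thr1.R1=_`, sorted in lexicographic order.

thr0.R0=0 thr1.R0=0 thr1.R1=0
thr0.R0=0 thr1.R0=0 thr1.R1=2
thr0.R0=0 thr1.R0=2 thr1.R1=2
thr0.R0=2 thr1.R0=0 thr1.R1=0
thr0.R0=2 thr1.R0=0 thr1.R1=2
thr0.R0=2 thr1.R0=2 thr1.R1=2

outcome vector order: (thr0.R0,thr1.R0,thr1.R1)
|SC outcomes| = 6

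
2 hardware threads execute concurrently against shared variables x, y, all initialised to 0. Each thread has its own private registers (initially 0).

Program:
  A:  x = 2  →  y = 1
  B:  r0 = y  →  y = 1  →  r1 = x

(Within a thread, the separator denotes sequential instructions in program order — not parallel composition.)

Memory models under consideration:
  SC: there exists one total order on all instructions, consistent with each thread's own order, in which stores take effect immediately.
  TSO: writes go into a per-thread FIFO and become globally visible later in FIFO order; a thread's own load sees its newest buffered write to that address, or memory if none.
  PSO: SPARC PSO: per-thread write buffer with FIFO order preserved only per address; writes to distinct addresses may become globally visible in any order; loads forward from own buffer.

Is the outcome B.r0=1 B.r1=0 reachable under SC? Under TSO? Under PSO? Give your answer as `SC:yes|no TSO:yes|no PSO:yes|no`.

SC:no TSO:no PSO:yes

outcome vector order: (B.r0,B.r1)
under SC → 00, 02, 12
under TSO → 00, 02, 12
under PSO → 00, 02, 10, 12
target 10 ∈ {PSO}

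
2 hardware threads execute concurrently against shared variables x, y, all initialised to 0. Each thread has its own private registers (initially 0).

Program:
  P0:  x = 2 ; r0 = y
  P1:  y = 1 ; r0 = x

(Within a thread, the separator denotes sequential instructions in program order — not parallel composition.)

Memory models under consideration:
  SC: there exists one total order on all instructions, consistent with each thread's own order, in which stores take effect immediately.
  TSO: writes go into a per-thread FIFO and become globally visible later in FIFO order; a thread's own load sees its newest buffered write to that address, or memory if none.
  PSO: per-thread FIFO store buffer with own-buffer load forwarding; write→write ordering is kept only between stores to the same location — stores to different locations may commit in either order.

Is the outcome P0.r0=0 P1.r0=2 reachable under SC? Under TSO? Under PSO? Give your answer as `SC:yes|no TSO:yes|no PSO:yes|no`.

outcome vector order: (P0.r0,P1.r0)
SC (3): 0/2 1/0 1/2
TSO (4): 0/0 0/2 1/0 1/2
PSO (4): 0/0 0/2 1/0 1/2
target 0/2 ∈ {SC,TSO,PSO}

SC:yes TSO:yes PSO:yes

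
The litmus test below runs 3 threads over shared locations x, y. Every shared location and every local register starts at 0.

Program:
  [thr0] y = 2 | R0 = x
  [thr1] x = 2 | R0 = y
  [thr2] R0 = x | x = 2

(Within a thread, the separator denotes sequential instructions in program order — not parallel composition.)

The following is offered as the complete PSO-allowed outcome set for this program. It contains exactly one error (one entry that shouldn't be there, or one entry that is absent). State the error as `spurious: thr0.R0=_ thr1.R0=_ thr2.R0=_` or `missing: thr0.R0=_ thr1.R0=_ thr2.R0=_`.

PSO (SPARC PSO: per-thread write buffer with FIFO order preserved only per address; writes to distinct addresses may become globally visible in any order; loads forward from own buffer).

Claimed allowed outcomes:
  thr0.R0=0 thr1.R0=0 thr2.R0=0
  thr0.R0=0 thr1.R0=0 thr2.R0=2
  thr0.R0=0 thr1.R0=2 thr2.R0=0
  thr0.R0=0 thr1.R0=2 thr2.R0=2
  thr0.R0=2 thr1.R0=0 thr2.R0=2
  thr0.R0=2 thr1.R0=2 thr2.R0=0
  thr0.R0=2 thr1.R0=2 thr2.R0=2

missing: thr0.R0=2 thr1.R0=0 thr2.R0=0

outcome vector order: (thr0.R0,thr1.R0,thr2.R0)
[PSO] allowed = {(0,0,0); (0,0,2); (0,2,0); (0,2,2); (2,0,0); (2,0,2); (2,2,0); (2,2,2)}
PSO∖claimed = {(2,0,0)}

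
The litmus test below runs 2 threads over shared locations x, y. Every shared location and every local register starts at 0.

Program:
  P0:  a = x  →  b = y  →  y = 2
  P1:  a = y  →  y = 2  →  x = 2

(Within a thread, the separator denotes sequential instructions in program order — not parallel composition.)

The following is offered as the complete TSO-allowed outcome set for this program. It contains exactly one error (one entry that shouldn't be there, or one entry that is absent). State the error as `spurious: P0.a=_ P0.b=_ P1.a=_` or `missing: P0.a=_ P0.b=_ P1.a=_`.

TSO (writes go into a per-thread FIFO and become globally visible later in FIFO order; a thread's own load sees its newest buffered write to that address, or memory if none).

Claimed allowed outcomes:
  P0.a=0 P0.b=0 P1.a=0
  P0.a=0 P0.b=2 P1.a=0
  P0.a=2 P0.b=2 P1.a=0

outcome vector order: (P0.a,P0.b,P1.a)
under TSO → 0/0/0; 0/0/2; 0/2/0; 2/2/0
TSO∖claimed = {0/0/2}

missing: P0.a=0 P0.b=0 P1.a=2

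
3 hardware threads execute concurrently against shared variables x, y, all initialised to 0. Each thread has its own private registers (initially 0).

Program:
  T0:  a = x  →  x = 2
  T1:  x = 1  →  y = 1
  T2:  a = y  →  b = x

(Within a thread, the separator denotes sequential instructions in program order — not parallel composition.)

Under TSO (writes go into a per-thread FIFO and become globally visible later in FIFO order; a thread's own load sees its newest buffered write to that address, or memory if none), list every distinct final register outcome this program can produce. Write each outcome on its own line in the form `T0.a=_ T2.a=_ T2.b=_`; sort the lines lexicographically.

outcome vector order: (T0.a,T2.a,T2.b)
|TSO outcomes| = 10

T0.a=0 T2.a=0 T2.b=0
T0.a=0 T2.a=0 T2.b=1
T0.a=0 T2.a=0 T2.b=2
T0.a=0 T2.a=1 T2.b=1
T0.a=0 T2.a=1 T2.b=2
T0.a=1 T2.a=0 T2.b=0
T0.a=1 T2.a=0 T2.b=1
T0.a=1 T2.a=0 T2.b=2
T0.a=1 T2.a=1 T2.b=1
T0.a=1 T2.a=1 T2.b=2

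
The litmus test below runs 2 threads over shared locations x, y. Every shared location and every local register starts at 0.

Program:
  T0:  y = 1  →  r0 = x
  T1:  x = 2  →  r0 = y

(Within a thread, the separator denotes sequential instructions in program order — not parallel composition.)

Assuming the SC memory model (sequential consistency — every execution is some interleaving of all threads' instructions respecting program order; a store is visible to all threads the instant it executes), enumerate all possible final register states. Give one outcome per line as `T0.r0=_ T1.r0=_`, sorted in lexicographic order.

T0.r0=0 T1.r0=1
T0.r0=2 T1.r0=0
T0.r0=2 T1.r0=1

outcome vector order: (T0.r0,T1.r0)
|SC outcomes| = 3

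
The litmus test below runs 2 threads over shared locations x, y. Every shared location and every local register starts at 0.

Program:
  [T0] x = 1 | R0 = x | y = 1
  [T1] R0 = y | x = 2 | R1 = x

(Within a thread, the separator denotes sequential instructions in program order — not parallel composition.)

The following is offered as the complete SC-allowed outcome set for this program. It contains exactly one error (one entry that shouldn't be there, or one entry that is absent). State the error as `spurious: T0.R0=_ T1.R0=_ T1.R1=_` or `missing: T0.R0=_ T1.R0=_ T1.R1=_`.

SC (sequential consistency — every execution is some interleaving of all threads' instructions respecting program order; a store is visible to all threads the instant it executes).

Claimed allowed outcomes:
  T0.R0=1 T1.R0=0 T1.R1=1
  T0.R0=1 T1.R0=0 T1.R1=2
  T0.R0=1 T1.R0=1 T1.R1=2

missing: T0.R0=2 T1.R0=0 T1.R1=2

outcome vector order: (T0.R0,T1.R0,T1.R1)
under SC → 101, 102, 112, 202
SC∖claimed = {202}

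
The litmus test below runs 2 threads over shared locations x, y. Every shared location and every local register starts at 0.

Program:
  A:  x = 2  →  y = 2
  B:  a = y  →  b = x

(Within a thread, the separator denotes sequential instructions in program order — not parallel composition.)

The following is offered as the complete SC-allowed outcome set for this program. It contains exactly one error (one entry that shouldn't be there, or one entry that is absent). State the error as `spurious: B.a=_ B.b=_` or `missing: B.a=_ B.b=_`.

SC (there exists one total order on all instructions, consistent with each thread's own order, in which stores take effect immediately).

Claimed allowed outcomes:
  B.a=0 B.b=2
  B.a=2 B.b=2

outcome vector order: (B.a,B.b)
under SC → 0/0, 0/2, 2/2
SC∖claimed = {0/0}

missing: B.a=0 B.b=0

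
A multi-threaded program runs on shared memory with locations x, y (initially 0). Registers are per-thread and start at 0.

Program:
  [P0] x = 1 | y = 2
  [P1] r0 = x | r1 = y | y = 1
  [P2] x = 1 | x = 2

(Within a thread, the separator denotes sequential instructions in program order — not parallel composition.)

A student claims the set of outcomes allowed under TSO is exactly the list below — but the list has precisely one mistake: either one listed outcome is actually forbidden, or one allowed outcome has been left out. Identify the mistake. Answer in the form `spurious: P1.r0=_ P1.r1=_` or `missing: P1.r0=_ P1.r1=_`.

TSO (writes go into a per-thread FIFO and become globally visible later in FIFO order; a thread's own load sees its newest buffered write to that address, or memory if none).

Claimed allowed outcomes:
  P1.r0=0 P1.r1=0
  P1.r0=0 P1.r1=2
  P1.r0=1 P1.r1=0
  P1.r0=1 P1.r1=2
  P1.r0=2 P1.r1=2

outcome vector order: (P1.r0,P1.r1)
[TSO] allowed = {<0 0>; <0 2>; <1 0>; <1 2>; <2 0>; <2 2>}
TSO∖claimed = {<2 0>}

missing: P1.r0=2 P1.r1=0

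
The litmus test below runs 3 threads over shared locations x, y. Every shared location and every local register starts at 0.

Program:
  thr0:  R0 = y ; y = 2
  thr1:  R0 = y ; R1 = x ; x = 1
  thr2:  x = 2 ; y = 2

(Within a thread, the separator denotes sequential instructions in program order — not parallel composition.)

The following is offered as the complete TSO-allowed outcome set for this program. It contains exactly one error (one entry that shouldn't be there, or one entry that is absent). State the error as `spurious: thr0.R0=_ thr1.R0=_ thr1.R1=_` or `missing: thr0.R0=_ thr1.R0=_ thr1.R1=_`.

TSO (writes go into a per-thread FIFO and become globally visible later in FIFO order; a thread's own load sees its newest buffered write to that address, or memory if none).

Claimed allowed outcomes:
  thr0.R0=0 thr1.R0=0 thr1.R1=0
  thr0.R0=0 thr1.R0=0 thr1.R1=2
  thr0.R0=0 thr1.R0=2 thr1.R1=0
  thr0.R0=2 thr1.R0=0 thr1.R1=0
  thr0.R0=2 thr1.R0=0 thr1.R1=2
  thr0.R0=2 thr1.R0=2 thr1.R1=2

outcome vector order: (thr0.R0,thr1.R0,thr1.R1)
TSO: 7 outcomes — {000, 002, 020, 022, 200, 202, 222}
TSO∖claimed = {022}

missing: thr0.R0=0 thr1.R0=2 thr1.R1=2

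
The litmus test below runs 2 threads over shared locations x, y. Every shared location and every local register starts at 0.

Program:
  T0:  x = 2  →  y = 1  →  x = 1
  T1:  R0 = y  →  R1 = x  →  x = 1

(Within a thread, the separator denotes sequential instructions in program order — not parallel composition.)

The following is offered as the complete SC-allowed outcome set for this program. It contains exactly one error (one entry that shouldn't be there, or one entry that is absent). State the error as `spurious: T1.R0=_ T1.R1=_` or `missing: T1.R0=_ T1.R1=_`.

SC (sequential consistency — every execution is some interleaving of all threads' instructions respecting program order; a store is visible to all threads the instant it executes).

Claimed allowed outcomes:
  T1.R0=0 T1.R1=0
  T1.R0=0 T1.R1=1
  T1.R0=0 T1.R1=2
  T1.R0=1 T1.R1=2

outcome vector order: (T1.R0,T1.R1)
[SC] allowed = {00; 01; 02; 11; 12}
SC∖claimed = {11}

missing: T1.R0=1 T1.R1=1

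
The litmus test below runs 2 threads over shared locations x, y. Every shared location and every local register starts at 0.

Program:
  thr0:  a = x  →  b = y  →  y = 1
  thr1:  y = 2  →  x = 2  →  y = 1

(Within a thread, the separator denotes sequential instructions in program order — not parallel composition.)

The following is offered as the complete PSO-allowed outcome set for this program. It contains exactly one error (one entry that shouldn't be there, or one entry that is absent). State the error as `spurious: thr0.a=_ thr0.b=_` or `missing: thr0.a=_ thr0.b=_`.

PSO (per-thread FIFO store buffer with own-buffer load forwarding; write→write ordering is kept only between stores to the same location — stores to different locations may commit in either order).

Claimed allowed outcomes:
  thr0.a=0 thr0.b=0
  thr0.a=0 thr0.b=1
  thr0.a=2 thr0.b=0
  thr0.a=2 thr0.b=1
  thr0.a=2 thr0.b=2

outcome vector order: (thr0.a,thr0.b)
[PSO] allowed = {(0,0); (0,1); (0,2); (2,0); (2,1); (2,2)}
PSO∖claimed = {(0,2)}

missing: thr0.a=0 thr0.b=2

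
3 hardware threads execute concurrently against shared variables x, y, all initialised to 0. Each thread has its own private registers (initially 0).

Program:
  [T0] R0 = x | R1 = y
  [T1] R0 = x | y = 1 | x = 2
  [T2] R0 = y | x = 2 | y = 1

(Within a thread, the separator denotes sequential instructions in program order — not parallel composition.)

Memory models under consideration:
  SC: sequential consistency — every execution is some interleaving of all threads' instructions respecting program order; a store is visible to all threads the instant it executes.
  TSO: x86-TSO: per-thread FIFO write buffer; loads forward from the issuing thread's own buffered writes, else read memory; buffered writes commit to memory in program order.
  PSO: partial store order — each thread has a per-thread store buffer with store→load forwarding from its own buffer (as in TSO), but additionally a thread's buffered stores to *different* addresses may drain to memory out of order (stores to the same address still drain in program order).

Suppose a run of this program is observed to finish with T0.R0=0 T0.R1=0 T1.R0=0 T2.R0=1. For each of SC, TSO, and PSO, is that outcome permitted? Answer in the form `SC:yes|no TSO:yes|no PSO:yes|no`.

outcome vector order: (T0.R0,T0.R1,T1.R0,T2.R0)
SC: 11 outcomes — {(0,0,0,0); (0,0,0,1); (0,0,2,0); (0,1,0,0); (0,1,0,1); (0,1,2,0); (2,0,0,0); (2,0,2,0); (2,1,0,0); (2,1,0,1); (2,1,2,0)}
TSO: 11 outcomes — {(0,0,0,0); (0,0,0,1); (0,0,2,0); (0,1,0,0); (0,1,0,1); (0,1,2,0); (2,0,0,0); (2,0,2,0); (2,1,0,0); (2,1,0,1); (2,1,2,0)}
PSO: 12 outcomes — {(0,0,0,0); (0,0,0,1); (0,0,2,0); (0,1,0,0); (0,1,0,1); (0,1,2,0); (2,0,0,0); (2,0,0,1); (2,0,2,0); (2,1,0,0); (2,1,0,1); (2,1,2,0)}
target (0,0,0,1) ∈ {SC,TSO,PSO}

SC:yes TSO:yes PSO:yes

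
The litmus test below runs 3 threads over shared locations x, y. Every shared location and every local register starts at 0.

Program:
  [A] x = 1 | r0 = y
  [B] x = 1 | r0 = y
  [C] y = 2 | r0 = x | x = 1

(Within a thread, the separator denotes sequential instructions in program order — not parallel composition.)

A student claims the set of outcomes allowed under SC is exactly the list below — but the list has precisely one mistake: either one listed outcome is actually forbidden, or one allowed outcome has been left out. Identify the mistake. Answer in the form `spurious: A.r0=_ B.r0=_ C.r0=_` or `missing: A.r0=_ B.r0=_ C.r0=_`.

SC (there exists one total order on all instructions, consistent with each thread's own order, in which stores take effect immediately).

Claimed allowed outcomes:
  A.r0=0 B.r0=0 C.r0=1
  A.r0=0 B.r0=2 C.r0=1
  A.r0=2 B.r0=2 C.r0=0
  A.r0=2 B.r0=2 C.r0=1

missing: A.r0=2 B.r0=0 C.r0=1

outcome vector order: (A.r0,B.r0,C.r0)
[SC] allowed = {<0 0 1>; <0 2 1>; <2 0 1>; <2 2 0>; <2 2 1>}
SC∖claimed = {<2 0 1>}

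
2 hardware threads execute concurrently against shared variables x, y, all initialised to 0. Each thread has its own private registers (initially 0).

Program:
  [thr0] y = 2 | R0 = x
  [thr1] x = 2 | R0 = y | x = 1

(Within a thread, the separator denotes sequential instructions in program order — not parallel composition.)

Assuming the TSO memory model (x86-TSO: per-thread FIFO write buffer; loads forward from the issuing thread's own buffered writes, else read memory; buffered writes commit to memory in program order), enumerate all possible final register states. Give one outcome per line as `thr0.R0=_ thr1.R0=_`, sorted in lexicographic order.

thr0.R0=0 thr1.R0=0
thr0.R0=0 thr1.R0=2
thr0.R0=1 thr1.R0=0
thr0.R0=1 thr1.R0=2
thr0.R0=2 thr1.R0=0
thr0.R0=2 thr1.R0=2

outcome vector order: (thr0.R0,thr1.R0)
|TSO outcomes| = 6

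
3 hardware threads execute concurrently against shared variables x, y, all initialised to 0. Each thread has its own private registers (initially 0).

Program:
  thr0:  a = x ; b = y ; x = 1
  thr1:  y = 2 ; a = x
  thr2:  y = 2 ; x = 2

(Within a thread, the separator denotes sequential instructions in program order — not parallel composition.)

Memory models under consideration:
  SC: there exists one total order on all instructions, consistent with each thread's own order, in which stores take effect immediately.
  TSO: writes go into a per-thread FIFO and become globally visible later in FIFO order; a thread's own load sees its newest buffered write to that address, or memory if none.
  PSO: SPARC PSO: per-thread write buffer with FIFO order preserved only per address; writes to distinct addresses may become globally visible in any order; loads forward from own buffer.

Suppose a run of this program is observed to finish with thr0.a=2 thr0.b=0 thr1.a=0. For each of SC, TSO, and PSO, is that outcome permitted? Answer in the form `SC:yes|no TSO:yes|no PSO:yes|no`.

SC:no TSO:no PSO:yes

outcome vector order: (thr0.a,thr0.b,thr1.a)
under SC → 000; 001; 002; 020; 021; 022; 220; 221; 222
under TSO → 000; 001; 002; 020; 021; 022; 220; 221; 222
under PSO → 000; 001; 002; 020; 021; 022; 200; 201; 202; 220; 221; 222
target 200 ∈ {PSO}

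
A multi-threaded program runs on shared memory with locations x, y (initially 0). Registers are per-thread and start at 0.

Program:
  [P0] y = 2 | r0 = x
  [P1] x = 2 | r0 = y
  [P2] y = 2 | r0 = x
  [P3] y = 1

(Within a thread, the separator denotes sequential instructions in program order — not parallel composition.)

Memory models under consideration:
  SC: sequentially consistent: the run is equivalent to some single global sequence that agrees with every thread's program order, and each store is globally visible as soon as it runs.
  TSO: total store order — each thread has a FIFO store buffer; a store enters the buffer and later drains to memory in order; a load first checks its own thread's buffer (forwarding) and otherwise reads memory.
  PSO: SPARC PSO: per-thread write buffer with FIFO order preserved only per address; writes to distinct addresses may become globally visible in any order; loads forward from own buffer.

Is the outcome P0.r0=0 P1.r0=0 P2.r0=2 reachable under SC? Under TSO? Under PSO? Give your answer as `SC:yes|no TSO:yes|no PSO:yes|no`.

outcome vector order: (P0.r0,P1.r0,P2.r0)
SC (9): 010; 012; 020; 022; 202; 210; 212; 220; 222
TSO (12): 000; 002; 010; 012; 020; 022; 200; 202; 210; 212; 220; 222
PSO (12): 000; 002; 010; 012; 020; 022; 200; 202; 210; 212; 220; 222
target 002 ∈ {TSO,PSO}

SC:no TSO:yes PSO:yes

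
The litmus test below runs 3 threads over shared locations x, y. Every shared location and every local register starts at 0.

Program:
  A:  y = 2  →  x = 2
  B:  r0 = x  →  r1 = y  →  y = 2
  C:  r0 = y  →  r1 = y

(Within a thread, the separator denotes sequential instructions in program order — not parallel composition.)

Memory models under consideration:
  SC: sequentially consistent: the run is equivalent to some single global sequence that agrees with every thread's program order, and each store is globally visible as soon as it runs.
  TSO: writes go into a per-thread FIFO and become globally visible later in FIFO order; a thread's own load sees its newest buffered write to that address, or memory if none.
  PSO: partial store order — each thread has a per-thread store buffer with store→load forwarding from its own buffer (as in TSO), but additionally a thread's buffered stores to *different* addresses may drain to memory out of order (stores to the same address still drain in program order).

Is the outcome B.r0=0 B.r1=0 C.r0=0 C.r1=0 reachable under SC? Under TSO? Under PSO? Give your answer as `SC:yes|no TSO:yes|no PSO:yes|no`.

SC:yes TSO:yes PSO:yes

outcome vector order: (B.r0,B.r1,C.r0,C.r1)
SC (9): (0,0,0,0) (0,0,0,2) (0,0,2,2) (0,2,0,0) (0,2,0,2) (0,2,2,2) (2,2,0,0) (2,2,0,2) (2,2,2,2)
TSO (9): (0,0,0,0) (0,0,0,2) (0,0,2,2) (0,2,0,0) (0,2,0,2) (0,2,2,2) (2,2,0,0) (2,2,0,2) (2,2,2,2)
PSO (12): (0,0,0,0) (0,0,0,2) (0,0,2,2) (0,2,0,0) (0,2,0,2) (0,2,2,2) (2,0,0,0) (2,0,0,2) (2,0,2,2) (2,2,0,0) (2,2,0,2) (2,2,2,2)
target (0,0,0,0) ∈ {SC,TSO,PSO}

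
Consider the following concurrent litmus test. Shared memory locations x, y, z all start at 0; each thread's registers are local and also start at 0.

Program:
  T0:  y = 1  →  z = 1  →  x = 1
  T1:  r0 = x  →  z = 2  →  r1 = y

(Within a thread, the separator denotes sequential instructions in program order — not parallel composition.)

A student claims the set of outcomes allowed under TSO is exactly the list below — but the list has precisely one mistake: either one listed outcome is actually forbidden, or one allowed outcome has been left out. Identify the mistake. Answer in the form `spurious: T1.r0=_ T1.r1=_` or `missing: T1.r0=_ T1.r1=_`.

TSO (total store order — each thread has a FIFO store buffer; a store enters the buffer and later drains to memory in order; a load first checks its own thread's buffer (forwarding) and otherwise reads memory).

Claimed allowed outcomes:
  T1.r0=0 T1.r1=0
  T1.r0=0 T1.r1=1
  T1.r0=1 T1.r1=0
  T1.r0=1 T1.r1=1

spurious: T1.r0=1 T1.r1=0

outcome vector order: (T1.r0,T1.r1)
[TSO] allowed = {00, 01, 11}
claimed∖TSO = {10}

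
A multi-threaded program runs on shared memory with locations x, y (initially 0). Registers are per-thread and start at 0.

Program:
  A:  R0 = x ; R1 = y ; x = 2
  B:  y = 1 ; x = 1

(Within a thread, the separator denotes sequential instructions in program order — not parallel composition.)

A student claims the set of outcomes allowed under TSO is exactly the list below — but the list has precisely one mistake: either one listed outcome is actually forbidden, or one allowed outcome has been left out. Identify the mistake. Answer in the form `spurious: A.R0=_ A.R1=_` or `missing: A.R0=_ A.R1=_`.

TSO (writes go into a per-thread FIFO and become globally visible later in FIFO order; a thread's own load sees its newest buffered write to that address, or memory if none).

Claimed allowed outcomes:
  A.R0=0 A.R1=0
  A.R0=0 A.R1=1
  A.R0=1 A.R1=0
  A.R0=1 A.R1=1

outcome vector order: (A.R0,A.R1)
under TSO → (0,0); (0,1); (1,1)
claimed∖TSO = {(1,0)}

spurious: A.R0=1 A.R1=0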